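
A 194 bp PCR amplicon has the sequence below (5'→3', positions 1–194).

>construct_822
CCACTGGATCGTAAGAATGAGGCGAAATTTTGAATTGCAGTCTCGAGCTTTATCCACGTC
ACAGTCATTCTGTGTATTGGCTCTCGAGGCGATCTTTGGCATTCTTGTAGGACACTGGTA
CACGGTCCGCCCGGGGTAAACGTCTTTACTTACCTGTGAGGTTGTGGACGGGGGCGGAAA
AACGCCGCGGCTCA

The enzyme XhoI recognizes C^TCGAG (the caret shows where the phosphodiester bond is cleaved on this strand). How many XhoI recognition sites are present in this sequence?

2

CTCGAG occurs starting at positions 42, 83.
XhoI cuts at 2 sites.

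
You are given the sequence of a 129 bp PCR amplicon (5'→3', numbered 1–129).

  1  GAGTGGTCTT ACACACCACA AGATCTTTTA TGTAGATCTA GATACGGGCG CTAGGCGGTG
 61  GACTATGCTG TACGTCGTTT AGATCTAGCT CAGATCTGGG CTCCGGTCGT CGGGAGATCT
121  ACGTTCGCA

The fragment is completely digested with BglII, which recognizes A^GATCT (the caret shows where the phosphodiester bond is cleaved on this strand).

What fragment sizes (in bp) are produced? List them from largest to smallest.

BglII sites (AGATCT) start at positions 21, 34, 81, 92, 115.
BglII cuts after the first base of each site, so after positions 21, 34, 81, 92, 115.
Linear molecule, 5 cuts → 6 fragments:
  1–21 → 21 bp
  22–34 → 13 bp
  35–81 → 47 bp
  82–92 → 11 bp
  93–115 → 23 bp
  116–129 → 14 bp
Sorted largest to smallest: 47, 23, 21, 14, 13, 11 bp.

47, 23, 21, 14, 13, 11 bp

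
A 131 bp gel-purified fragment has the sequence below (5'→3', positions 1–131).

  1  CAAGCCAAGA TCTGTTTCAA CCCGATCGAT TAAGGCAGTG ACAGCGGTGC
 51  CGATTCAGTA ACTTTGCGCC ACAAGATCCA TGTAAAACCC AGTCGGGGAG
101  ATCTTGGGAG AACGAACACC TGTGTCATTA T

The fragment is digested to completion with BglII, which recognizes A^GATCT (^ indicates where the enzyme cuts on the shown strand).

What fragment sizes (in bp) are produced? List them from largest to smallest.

BglII sites (AGATCT) start at positions 8, 99.
BglII cuts after the first base of each site, so after positions 8, 99.
Linear molecule, 2 cuts → 3 fragments:
  1–8 → 8 bp
  9–99 → 91 bp
  100–131 → 32 bp
Sorted largest to smallest: 91, 32, 8 bp.

91, 32, 8 bp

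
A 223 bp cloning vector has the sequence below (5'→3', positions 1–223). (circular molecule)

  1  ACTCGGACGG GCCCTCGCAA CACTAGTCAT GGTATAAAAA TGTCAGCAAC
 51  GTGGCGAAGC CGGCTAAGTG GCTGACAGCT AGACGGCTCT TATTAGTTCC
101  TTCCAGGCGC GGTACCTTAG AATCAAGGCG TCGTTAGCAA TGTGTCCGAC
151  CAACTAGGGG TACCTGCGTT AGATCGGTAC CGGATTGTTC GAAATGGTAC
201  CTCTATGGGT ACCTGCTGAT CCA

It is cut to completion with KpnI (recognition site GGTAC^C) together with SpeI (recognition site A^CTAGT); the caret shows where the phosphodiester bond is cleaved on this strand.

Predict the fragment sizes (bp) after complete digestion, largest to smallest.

93, 48, 33, 20, 17, 12 bp

KpnI sites (GGTACC) start at positions 111, 159, 176, 196, 208.
KpnI cuts after base 5 of each site (before the last base), so after positions 115, 163, 180, 200, 212.
The SpeI site (ACTAGT) starts at position 22.
SpeI cuts after the first base of each site, so after position 22.
Combined cut positions: 22, 115, 163, 180, 200, 212.
Circular molecule, 6 cuts → 6 fragments:
  23–115 → 93 bp
  116–163 → 48 bp
  164–180 → 17 bp
  181–200 → 20 bp
  201–212 → 12 bp
  213–223 then 1–22 → 11 + 22 = 33 bp
Sorted largest to smallest: 93, 48, 33, 20, 17, 12 bp.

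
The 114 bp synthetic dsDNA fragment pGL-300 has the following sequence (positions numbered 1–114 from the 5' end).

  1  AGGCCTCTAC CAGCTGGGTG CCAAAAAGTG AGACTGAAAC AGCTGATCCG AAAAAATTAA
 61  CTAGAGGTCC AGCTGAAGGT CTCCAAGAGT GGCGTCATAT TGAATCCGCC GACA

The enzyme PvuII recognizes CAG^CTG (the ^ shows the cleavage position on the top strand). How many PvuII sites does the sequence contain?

CAGCTG occurs starting at positions 11, 40, 70.
PvuII cuts at 3 sites.

3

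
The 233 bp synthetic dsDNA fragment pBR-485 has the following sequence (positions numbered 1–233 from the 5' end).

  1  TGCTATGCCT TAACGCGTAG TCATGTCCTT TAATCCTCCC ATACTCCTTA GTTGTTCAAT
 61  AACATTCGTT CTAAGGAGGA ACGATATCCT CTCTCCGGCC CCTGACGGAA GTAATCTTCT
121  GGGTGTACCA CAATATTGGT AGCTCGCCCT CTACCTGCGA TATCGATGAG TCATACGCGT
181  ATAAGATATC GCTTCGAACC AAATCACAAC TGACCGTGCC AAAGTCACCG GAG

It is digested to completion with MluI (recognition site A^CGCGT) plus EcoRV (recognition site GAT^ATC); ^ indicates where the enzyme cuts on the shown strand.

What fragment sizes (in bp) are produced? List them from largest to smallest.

76, 72, 46, 14, 13, 12 bp

MluI sites (ACGCGT) start at positions 13, 175.
MluI cuts after the first base of each site, so after positions 13, 175.
EcoRV sites (GATATC) start at positions 83, 159, 185.
EcoRV cuts after base 3 of each site, so after positions 85, 161, 187.
Combined cut positions: 13, 85, 161, 175, 187.
Linear molecule, 5 cuts → 6 fragments:
  1–13 → 13 bp
  14–85 → 72 bp
  86–161 → 76 bp
  162–175 → 14 bp
  176–187 → 12 bp
  188–233 → 46 bp
Sorted largest to smallest: 76, 72, 46, 14, 13, 12 bp.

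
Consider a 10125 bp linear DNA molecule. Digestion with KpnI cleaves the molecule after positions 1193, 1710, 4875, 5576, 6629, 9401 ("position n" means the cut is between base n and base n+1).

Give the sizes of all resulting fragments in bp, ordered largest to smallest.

3165, 2772, 1193, 1053, 724, 701, 517 bp

Linear molecule, 6 cuts → 7 fragments:
  1193 − 0 = 1193 bp
  1710 − 1193 = 517 bp
  4875 − 1710 = 3165 bp
  5576 − 4875 = 701 bp
  6629 − 5576 = 1053 bp
  9401 − 6629 = 2772 bp
  10125 − 9401 = 724 bp
Sorted largest to smallest: 3165, 2772, 1193, 1053, 724, 701, 517 bp.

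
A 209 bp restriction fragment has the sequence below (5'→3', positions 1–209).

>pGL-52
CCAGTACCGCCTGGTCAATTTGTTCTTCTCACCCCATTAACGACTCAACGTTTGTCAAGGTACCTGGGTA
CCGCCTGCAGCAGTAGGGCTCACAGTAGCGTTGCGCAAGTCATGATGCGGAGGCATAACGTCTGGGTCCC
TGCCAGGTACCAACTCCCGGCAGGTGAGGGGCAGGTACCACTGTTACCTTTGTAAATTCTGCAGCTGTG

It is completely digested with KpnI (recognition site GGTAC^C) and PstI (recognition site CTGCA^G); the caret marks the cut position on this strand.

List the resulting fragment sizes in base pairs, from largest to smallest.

KpnI sites (GGTACC) start at positions 59, 67, 146, 174.
KpnI cuts after base 5 of each site (before the last base), so after positions 63, 71, 150, 178.
PstI sites (CTGCAG) start at positions 75, 199.
PstI cuts after base 5 of each site (before the last base), so after positions 79, 203.
Combined cut positions: 63, 71, 79, 150, 178, 203.
Linear molecule, 6 cuts → 7 fragments:
  1–63 → 63 bp
  64–71 → 8 bp
  72–79 → 8 bp
  80–150 → 71 bp
  151–178 → 28 bp
  179–203 → 25 bp
  204–209 → 6 bp
Sorted largest to smallest: 71, 63, 28, 25, 8, 8, 6 bp.

71, 63, 28, 25, 8, 8, 6 bp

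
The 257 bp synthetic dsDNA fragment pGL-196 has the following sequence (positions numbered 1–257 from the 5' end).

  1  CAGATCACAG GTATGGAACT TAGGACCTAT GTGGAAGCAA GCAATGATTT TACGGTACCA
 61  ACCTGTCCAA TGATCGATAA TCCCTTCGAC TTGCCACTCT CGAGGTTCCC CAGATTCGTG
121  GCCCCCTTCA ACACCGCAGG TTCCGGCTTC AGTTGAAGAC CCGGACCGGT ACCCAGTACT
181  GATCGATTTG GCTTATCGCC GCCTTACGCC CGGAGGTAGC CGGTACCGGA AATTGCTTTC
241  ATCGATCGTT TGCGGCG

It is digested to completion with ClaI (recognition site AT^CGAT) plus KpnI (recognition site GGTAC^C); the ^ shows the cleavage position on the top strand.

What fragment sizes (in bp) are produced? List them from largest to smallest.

98, 58, 43, 16, 16, 15, 11 bp

ClaI sites (ATCGAT) start at positions 73, 182, 241.
ClaI cuts after base 2 of each site, so after positions 74, 183, 242.
KpnI sites (GGTACC) start at positions 54, 168, 222.
KpnI cuts after base 5 of each site (before the last base), so after positions 58, 172, 226.
Combined cut positions: 58, 74, 172, 183, 226, 242.
Linear molecule, 6 cuts → 7 fragments:
  1–58 → 58 bp
  59–74 → 16 bp
  75–172 → 98 bp
  173–183 → 11 bp
  184–226 → 43 bp
  227–242 → 16 bp
  243–257 → 15 bp
Sorted largest to smallest: 98, 58, 43, 16, 16, 15, 11 bp.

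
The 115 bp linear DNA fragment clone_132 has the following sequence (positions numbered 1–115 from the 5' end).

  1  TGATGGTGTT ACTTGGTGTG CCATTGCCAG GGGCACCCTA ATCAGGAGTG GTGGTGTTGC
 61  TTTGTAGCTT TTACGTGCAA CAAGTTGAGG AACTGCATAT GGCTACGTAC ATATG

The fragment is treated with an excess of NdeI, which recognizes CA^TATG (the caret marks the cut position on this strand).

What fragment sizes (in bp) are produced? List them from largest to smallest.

NdeI sites (CATATG) start at positions 96, 110.
NdeI cuts after base 2 of each site, so after positions 97, 111.
Linear molecule, 2 cuts → 3 fragments:
  1–97 → 97 bp
  98–111 → 14 bp
  112–115 → 4 bp
Sorted largest to smallest: 97, 14, 4 bp.

97, 14, 4 bp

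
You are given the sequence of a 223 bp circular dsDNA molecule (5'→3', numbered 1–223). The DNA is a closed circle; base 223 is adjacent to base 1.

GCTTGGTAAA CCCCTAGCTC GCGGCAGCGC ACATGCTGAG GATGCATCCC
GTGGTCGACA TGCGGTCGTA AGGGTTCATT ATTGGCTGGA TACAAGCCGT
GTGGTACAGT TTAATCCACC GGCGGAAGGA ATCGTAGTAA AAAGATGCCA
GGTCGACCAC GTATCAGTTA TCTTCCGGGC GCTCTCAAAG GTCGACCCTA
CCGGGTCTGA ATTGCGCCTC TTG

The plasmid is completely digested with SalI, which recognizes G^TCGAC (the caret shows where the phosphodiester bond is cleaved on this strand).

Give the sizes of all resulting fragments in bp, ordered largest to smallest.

98, 86, 39 bp

SalI sites (GTCGAC) start at positions 54, 152, 191.
SalI cuts after the first base of each site, so after positions 54, 152, 191.
Circular molecule, 3 cuts → 3 fragments:
  55–152 → 98 bp
  153–191 → 39 bp
  192–223 then 1–54 → 32 + 54 = 86 bp
Sorted largest to smallest: 98, 86, 39 bp.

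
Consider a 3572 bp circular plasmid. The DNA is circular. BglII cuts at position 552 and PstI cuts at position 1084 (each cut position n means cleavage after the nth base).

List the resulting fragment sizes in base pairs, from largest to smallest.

Combined cut positions (sorted): 552, 1084.
Circular molecule, 2 cuts → 2 fragments:
  1084 − 552 = 532 bp
  wrap: 3572 − 1084 + 552 = 3040 bp
Sorted largest to smallest: 3040, 532 bp.

3040, 532 bp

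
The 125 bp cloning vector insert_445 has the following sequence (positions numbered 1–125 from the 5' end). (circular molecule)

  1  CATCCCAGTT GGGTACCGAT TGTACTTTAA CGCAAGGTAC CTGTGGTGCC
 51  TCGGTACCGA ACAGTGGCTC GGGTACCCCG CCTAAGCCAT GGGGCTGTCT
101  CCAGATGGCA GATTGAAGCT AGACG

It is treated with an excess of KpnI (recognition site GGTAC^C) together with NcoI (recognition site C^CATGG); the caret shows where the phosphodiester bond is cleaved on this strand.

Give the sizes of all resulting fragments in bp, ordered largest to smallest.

54, 24, 19, 17, 11 bp

KpnI sites (GGTACC) start at positions 12, 36, 53, 72.
KpnI cuts after base 5 of each site (before the last base), so after positions 16, 40, 57, 76.
The NcoI site (CCATGG) starts at position 87.
NcoI cuts after the first base of each site, so after position 87.
Combined cut positions: 16, 40, 57, 76, 87.
Circular molecule, 5 cuts → 5 fragments:
  17–40 → 24 bp
  41–57 → 17 bp
  58–76 → 19 bp
  77–87 → 11 bp
  88–125 then 1–16 → 38 + 16 = 54 bp
Sorted largest to smallest: 54, 24, 19, 17, 11 bp.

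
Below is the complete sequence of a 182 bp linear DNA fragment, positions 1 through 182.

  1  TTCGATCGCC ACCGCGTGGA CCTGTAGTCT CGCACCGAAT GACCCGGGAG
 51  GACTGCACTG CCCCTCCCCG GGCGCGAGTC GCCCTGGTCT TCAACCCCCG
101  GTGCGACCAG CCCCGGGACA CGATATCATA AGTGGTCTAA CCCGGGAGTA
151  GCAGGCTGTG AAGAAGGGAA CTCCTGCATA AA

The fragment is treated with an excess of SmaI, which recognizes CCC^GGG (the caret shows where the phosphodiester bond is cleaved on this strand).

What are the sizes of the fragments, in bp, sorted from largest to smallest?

45, 45, 39, 29, 24 bp

SmaI sites (CCCGGG) start at positions 43, 67, 112, 141.
SmaI cuts after base 3 of each site, so after positions 45, 69, 114, 143.
Linear molecule, 4 cuts → 5 fragments:
  1–45 → 45 bp
  46–69 → 24 bp
  70–114 → 45 bp
  115–143 → 29 bp
  144–182 → 39 bp
Sorted largest to smallest: 45, 45, 39, 29, 24 bp.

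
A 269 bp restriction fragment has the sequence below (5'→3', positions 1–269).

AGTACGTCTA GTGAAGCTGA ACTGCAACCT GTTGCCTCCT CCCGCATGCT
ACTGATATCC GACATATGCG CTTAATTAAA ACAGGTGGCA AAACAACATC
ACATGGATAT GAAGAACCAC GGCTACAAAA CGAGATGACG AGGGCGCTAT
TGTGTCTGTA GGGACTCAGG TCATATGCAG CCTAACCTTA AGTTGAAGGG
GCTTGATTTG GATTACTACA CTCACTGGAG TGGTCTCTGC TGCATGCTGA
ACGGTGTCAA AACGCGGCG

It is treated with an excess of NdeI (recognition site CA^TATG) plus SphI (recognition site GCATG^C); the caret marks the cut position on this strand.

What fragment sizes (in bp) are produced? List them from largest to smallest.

NdeI sites (CATATG) start at positions 63, 172.
NdeI cuts after base 2 of each site, so after positions 64, 173.
SphI sites (GCATGC) start at positions 44, 242.
SphI cuts after base 5 of each site (before the last base), so after positions 48, 246.
Combined cut positions: 48, 64, 173, 246.
Linear molecule, 4 cuts → 5 fragments:
  1–48 → 48 bp
  49–64 → 16 bp
  65–173 → 109 bp
  174–246 → 73 bp
  247–269 → 23 bp
Sorted largest to smallest: 109, 73, 48, 23, 16 bp.

109, 73, 48, 23, 16 bp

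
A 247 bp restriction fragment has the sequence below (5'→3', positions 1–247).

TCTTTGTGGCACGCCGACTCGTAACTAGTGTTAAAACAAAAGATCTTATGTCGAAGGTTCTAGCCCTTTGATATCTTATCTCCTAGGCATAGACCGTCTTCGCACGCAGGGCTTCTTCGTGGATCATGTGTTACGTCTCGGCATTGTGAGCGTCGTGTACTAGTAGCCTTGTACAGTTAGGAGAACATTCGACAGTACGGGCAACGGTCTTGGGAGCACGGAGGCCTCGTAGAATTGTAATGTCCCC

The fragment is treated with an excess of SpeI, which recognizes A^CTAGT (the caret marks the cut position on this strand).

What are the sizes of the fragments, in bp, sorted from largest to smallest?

SpeI sites (ACTAGT) start at positions 24, 159.
SpeI cuts after the first base of each site, so after positions 24, 159.
Linear molecule, 2 cuts → 3 fragments:
  1–24 → 24 bp
  25–159 → 135 bp
  160–247 → 88 bp
Sorted largest to smallest: 135, 88, 24 bp.

135, 88, 24 bp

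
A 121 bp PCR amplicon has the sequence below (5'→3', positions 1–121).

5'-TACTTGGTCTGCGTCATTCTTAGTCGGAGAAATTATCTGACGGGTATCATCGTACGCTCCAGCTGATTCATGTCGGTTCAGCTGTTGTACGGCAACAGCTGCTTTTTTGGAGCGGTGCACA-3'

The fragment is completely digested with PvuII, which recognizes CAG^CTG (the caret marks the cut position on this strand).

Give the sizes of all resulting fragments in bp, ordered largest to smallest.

62, 23, 19, 17 bp

PvuII sites (CAGCTG) start at positions 60, 79, 96.
PvuII cuts after base 3 of each site, so after positions 62, 81, 98.
Linear molecule, 3 cuts → 4 fragments:
  1–62 → 62 bp
  63–81 → 19 bp
  82–98 → 17 bp
  99–121 → 23 bp
Sorted largest to smallest: 62, 23, 19, 17 bp.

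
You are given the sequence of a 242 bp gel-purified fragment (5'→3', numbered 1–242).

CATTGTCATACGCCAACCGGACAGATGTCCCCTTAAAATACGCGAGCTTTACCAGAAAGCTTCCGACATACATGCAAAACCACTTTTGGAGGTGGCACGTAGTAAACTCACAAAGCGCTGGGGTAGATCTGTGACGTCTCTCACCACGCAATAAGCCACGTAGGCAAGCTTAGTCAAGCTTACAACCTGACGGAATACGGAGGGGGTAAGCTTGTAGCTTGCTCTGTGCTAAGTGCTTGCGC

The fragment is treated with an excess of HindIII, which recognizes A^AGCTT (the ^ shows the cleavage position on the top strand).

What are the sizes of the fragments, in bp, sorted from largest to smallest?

109, 57, 34, 32, 10 bp

HindIII sites (AAGCTT) start at positions 57, 166, 176, 208.
HindIII cuts after the first base of each site, so after positions 57, 166, 176, 208.
Linear molecule, 4 cuts → 5 fragments:
  1–57 → 57 bp
  58–166 → 109 bp
  167–176 → 10 bp
  177–208 → 32 bp
  209–242 → 34 bp
Sorted largest to smallest: 109, 57, 34, 32, 10 bp.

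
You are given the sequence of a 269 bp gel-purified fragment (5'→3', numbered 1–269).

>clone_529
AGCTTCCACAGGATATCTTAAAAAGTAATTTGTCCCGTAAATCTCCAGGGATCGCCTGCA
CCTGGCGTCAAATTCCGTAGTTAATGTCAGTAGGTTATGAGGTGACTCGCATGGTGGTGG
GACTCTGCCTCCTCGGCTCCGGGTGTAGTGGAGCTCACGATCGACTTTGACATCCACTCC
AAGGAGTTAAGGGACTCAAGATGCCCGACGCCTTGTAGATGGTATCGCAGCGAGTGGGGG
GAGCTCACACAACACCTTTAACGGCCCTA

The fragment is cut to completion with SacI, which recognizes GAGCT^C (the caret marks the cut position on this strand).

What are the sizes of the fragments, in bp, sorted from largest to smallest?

SacI sites (GAGCTC) start at positions 151, 241.
SacI cuts after base 5 of each site (before the last base), so after positions 155, 245.
Linear molecule, 2 cuts → 3 fragments:
  1–155 → 155 bp
  156–245 → 90 bp
  246–269 → 24 bp
Sorted largest to smallest: 155, 90, 24 bp.

155, 90, 24 bp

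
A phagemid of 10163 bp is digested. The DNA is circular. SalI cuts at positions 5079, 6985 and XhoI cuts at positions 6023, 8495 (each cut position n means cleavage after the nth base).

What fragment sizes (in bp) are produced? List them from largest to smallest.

Combined cut positions (sorted): 5079, 6023, 6985, 8495.
Circular molecule, 4 cuts → 4 fragments:
  6023 − 5079 = 944 bp
  6985 − 6023 = 962 bp
  8495 − 6985 = 1510 bp
  wrap: 10163 − 8495 + 5079 = 6747 bp
Sorted largest to smallest: 6747, 1510, 962, 944 bp.

6747, 1510, 962, 944 bp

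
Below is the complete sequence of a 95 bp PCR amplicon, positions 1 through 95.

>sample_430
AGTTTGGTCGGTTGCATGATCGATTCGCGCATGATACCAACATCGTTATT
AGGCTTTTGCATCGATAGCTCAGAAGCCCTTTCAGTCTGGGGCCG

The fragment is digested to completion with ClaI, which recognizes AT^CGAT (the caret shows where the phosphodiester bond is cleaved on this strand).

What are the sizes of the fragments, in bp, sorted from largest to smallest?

ClaI sites (ATCGAT) start at positions 19, 61.
ClaI cuts after base 2 of each site, so after positions 20, 62.
Linear molecule, 2 cuts → 3 fragments:
  1–20 → 20 bp
  21–62 → 42 bp
  63–95 → 33 bp
Sorted largest to smallest: 42, 33, 20 bp.

42, 33, 20 bp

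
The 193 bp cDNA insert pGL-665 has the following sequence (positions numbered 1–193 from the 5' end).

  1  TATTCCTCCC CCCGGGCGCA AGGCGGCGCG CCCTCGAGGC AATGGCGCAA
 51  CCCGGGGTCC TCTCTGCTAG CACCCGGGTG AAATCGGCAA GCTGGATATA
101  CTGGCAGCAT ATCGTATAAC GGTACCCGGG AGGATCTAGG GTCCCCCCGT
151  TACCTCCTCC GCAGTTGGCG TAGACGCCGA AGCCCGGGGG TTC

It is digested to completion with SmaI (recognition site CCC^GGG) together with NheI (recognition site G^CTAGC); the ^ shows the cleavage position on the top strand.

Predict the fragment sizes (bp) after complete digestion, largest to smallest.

SmaI sites (CCCGGG) start at positions 11, 51, 73, 125, 183.
SmaI cuts after base 3 of each site, so after positions 13, 53, 75, 127, 185.
The NheI site (GCTAGC) starts at position 66.
NheI cuts after the first base of each site, so after position 66.
Combined cut positions: 13, 53, 66, 75, 127, 185.
Linear molecule, 6 cuts → 7 fragments:
  1–13 → 13 bp
  14–53 → 40 bp
  54–66 → 13 bp
  67–75 → 9 bp
  76–127 → 52 bp
  128–185 → 58 bp
  186–193 → 8 bp
Sorted largest to smallest: 58, 52, 40, 13, 13, 9, 8 bp.

58, 52, 40, 13, 13, 9, 8 bp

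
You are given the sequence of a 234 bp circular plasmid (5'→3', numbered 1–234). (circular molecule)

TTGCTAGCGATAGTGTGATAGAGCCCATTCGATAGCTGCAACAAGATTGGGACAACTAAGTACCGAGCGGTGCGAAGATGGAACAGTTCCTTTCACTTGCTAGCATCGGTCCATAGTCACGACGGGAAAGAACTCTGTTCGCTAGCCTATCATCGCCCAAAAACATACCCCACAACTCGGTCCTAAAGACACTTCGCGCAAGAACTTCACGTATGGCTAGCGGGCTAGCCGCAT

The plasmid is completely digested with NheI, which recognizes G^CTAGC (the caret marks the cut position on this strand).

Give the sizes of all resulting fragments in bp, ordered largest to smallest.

NheI sites (GCTAGC) start at positions 3, 99, 141, 216, 224.
NheI cuts after the first base of each site, so after positions 3, 99, 141, 216, 224.
Circular molecule, 5 cuts → 5 fragments:
  4–99 → 96 bp
  100–141 → 42 bp
  142–216 → 75 bp
  217–224 → 8 bp
  225–234 then 1–3 → 10 + 3 = 13 bp
Sorted largest to smallest: 96, 75, 42, 13, 8 bp.

96, 75, 42, 13, 8 bp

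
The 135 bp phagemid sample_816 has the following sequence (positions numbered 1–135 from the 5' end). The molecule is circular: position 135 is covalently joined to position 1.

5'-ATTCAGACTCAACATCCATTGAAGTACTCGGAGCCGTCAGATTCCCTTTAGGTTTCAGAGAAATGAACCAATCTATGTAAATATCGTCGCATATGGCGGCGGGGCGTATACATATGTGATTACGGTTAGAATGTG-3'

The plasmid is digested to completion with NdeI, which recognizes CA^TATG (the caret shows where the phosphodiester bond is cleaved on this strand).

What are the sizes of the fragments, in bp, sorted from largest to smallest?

NdeI sites (CATATG) start at positions 90, 111.
NdeI cuts after base 2 of each site, so after positions 91, 112.
Circular molecule, 2 cuts → 2 fragments:
  92–112 → 21 bp
  113–135 then 1–91 → 23 + 91 = 114 bp
Sorted largest to smallest: 114, 21 bp.

114, 21 bp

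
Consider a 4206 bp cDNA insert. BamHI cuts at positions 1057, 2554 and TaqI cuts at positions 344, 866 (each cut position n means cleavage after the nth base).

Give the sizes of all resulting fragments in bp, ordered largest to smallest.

Combined cut positions (sorted): 344, 866, 1057, 2554.
Linear molecule, 4 cuts → 5 fragments:
  344 − 0 = 344 bp
  866 − 344 = 522 bp
  1057 − 866 = 191 bp
  2554 − 1057 = 1497 bp
  4206 − 2554 = 1652 bp
Sorted largest to smallest: 1652, 1497, 522, 344, 191 bp.

1652, 1497, 522, 344, 191 bp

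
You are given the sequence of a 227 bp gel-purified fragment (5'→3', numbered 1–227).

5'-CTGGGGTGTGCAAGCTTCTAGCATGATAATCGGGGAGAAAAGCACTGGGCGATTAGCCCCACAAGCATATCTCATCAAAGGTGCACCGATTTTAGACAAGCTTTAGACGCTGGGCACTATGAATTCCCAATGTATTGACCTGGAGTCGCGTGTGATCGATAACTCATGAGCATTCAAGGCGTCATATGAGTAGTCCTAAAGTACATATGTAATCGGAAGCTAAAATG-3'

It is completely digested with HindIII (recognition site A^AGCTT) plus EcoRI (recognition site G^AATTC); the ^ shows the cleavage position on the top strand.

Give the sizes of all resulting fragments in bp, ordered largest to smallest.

106, 86, 23, 12 bp

HindIII sites (AAGCTT) start at positions 12, 98.
HindIII cuts after the first base of each site, so after positions 12, 98.
The EcoRI site (GAATTC) starts at position 121.
EcoRI cuts after the first base of each site, so after position 121.
Combined cut positions: 12, 98, 121.
Linear molecule, 3 cuts → 4 fragments:
  1–12 → 12 bp
  13–98 → 86 bp
  99–121 → 23 bp
  122–227 → 106 bp
Sorted largest to smallest: 106, 86, 23, 12 bp.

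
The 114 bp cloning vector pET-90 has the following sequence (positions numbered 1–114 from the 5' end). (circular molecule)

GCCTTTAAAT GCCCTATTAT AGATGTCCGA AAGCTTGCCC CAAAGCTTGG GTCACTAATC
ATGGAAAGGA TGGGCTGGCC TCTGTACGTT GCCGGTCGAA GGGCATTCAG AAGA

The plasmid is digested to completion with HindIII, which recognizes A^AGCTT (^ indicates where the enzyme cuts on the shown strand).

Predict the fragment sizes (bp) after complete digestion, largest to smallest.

HindIII sites (AAGCTT) start at positions 31, 43.
HindIII cuts after the first base of each site, so after positions 31, 43.
Circular molecule, 2 cuts → 2 fragments:
  32–43 → 12 bp
  44–114 then 1–31 → 71 + 31 = 102 bp
Sorted largest to smallest: 102, 12 bp.

102, 12 bp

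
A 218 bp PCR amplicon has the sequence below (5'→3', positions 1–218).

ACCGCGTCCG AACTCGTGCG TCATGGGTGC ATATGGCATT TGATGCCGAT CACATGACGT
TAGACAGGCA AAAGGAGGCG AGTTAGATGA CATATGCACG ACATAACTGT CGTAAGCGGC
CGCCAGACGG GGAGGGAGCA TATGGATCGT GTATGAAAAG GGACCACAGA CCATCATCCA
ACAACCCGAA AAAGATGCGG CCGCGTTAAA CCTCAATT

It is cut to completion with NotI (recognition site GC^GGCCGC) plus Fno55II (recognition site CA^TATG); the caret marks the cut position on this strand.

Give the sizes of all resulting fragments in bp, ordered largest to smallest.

61, 58, 31, 25, 23, 20 bp

NotI sites (GCGGCCGC) start at positions 116, 197.
NotI cuts after base 2 of each site, so after positions 117, 198.
Fno55II sites (CATATG) start at positions 30, 91, 139.
Fno55II cuts after base 2 of each site, so after positions 31, 92, 140.
Combined cut positions: 31, 92, 117, 140, 198.
Linear molecule, 5 cuts → 6 fragments:
  1–31 → 31 bp
  32–92 → 61 bp
  93–117 → 25 bp
  118–140 → 23 bp
  141–198 → 58 bp
  199–218 → 20 bp
Sorted largest to smallest: 61, 58, 31, 25, 23, 20 bp.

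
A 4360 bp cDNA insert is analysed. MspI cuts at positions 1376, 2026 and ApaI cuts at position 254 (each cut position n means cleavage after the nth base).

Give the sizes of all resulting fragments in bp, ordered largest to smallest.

2334, 1122, 650, 254 bp

Combined cut positions (sorted): 254, 1376, 2026.
Linear molecule, 3 cuts → 4 fragments:
  254 − 0 = 254 bp
  1376 − 254 = 1122 bp
  2026 − 1376 = 650 bp
  4360 − 2026 = 2334 bp
Sorted largest to smallest: 2334, 1122, 650, 254 bp.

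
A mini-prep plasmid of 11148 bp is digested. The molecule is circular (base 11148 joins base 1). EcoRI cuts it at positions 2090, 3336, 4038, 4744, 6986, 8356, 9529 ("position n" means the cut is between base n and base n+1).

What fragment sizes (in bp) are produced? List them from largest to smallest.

Circular molecule, 7 cuts → 7 fragments:
  3336 − 2090 = 1246 bp
  4038 − 3336 = 702 bp
  4744 − 4038 = 706 bp
  6986 − 4744 = 2242 bp
  8356 − 6986 = 1370 bp
  9529 − 8356 = 1173 bp
  wrap: 11148 − 9529 + 2090 = 3709 bp
Sorted largest to smallest: 3709, 2242, 1370, 1246, 1173, 706, 702 bp.

3709, 2242, 1370, 1246, 1173, 706, 702 bp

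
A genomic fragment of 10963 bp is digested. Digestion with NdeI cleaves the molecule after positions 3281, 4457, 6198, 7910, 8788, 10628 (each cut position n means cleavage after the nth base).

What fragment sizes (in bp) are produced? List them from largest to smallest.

Linear molecule, 6 cuts → 7 fragments:
  3281 − 0 = 3281 bp
  4457 − 3281 = 1176 bp
  6198 − 4457 = 1741 bp
  7910 − 6198 = 1712 bp
  8788 − 7910 = 878 bp
  10628 − 8788 = 1840 bp
  10963 − 10628 = 335 bp
Sorted largest to smallest: 3281, 1840, 1741, 1712, 1176, 878, 335 bp.

3281, 1840, 1741, 1712, 1176, 878, 335 bp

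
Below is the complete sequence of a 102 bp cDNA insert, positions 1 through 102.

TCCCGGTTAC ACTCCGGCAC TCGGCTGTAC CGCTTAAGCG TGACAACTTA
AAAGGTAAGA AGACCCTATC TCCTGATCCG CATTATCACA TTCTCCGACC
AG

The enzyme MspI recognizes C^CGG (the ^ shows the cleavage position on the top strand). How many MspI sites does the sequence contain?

2

CCGG occurs starting at positions 3, 14.
MspI cuts at 2 sites.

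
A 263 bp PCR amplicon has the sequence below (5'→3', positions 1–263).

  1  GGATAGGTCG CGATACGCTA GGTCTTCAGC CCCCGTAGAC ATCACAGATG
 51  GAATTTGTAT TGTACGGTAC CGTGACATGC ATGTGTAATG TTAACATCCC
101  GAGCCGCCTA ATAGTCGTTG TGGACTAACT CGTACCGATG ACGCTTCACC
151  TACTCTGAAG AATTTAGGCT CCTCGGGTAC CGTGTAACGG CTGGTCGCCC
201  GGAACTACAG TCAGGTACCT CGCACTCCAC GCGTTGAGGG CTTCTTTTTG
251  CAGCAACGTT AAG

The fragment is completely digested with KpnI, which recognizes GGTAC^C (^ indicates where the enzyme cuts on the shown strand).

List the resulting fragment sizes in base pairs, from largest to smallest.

110, 70, 45, 38 bp

KpnI sites (GGTACC) start at positions 66, 176, 214.
KpnI cuts after base 5 of each site (before the last base), so after positions 70, 180, 218.
Linear molecule, 3 cuts → 4 fragments:
  1–70 → 70 bp
  71–180 → 110 bp
  181–218 → 38 bp
  219–263 → 45 bp
Sorted largest to smallest: 110, 70, 45, 38 bp.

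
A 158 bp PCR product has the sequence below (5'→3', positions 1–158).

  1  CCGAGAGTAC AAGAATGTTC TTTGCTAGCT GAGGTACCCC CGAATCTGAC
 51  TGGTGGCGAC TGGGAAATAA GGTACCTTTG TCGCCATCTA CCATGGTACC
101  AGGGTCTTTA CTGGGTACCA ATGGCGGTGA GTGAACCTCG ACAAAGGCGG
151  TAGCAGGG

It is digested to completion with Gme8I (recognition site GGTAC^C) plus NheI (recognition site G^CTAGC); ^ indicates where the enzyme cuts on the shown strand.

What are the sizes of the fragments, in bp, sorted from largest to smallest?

Gme8I sites (GGTACC) start at positions 33, 71, 95, 114.
Gme8I cuts after base 5 of each site (before the last base), so after positions 37, 75, 99, 118.
The NheI site (GCTAGC) starts at position 24.
NheI cuts after the first base of each site, so after position 24.
Combined cut positions: 24, 37, 75, 99, 118.
Linear molecule, 5 cuts → 6 fragments:
  1–24 → 24 bp
  25–37 → 13 bp
  38–75 → 38 bp
  76–99 → 24 bp
  100–118 → 19 bp
  119–158 → 40 bp
Sorted largest to smallest: 40, 38, 24, 24, 19, 13 bp.

40, 38, 24, 24, 19, 13 bp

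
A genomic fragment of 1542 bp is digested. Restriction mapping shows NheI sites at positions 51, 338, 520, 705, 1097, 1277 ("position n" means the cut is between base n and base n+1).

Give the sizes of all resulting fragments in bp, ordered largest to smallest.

Linear molecule, 6 cuts → 7 fragments:
  51 − 0 = 51 bp
  338 − 51 = 287 bp
  520 − 338 = 182 bp
  705 − 520 = 185 bp
  1097 − 705 = 392 bp
  1277 − 1097 = 180 bp
  1542 − 1277 = 265 bp
Sorted largest to smallest: 392, 287, 265, 185, 182, 180, 51 bp.

392, 287, 265, 185, 182, 180, 51 bp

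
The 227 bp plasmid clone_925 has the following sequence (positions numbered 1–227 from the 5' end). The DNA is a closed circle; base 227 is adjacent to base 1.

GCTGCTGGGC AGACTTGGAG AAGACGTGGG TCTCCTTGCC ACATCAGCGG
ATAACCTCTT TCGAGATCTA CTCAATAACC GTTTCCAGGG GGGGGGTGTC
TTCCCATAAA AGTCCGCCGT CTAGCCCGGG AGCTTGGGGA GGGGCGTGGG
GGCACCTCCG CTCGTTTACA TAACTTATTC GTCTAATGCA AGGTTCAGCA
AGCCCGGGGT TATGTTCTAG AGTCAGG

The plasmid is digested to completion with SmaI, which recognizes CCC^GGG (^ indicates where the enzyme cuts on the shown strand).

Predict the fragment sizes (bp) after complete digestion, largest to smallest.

149, 78 bp

SmaI sites (CCCGGG) start at positions 125, 203.
SmaI cuts after base 3 of each site, so after positions 127, 205.
Circular molecule, 2 cuts → 2 fragments:
  128–205 → 78 bp
  206–227 then 1–127 → 22 + 127 = 149 bp
Sorted largest to smallest: 149, 78 bp.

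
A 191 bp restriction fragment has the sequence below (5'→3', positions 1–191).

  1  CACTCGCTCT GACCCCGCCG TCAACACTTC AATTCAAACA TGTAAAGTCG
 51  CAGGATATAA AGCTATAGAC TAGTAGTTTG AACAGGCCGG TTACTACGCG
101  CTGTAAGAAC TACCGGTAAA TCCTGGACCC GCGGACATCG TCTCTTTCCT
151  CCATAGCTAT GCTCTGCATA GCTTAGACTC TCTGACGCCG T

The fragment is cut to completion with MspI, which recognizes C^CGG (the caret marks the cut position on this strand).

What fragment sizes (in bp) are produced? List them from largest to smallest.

MspI sites (CCGG) start at positions 87, 113.
MspI cuts after the first base of each site, so after positions 87, 113.
Linear molecule, 2 cuts → 3 fragments:
  1–87 → 87 bp
  88–113 → 26 bp
  114–191 → 78 bp
Sorted largest to smallest: 87, 78, 26 bp.

87, 78, 26 bp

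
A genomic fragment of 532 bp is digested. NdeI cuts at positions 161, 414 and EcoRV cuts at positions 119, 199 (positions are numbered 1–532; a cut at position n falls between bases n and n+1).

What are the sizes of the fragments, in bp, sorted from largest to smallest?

215, 119, 118, 42, 38 bp

Combined cut positions (sorted): 119, 161, 199, 414.
Linear molecule, 4 cuts → 5 fragments:
  119 − 0 = 119 bp
  161 − 119 = 42 bp
  199 − 161 = 38 bp
  414 − 199 = 215 bp
  532 − 414 = 118 bp
Sorted largest to smallest: 215, 119, 118, 42, 38 bp.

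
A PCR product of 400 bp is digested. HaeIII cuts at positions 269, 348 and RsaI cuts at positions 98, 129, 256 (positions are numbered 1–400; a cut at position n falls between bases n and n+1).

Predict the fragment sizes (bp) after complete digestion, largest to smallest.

Combined cut positions (sorted): 98, 129, 256, 269, 348.
Linear molecule, 5 cuts → 6 fragments:
  98 − 0 = 98 bp
  129 − 98 = 31 bp
  256 − 129 = 127 bp
  269 − 256 = 13 bp
  348 − 269 = 79 bp
  400 − 348 = 52 bp
Sorted largest to smallest: 127, 98, 79, 52, 31, 13 bp.

127, 98, 79, 52, 31, 13 bp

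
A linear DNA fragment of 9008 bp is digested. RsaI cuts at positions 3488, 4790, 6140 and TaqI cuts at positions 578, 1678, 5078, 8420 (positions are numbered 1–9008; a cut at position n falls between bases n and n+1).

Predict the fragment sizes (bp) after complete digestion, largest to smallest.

2280, 1810, 1302, 1100, 1062, 588, 578, 288 bp

Combined cut positions (sorted): 578, 1678, 3488, 4790, 5078, 6140, 8420.
Linear molecule, 7 cuts → 8 fragments:
  578 − 0 = 578 bp
  1678 − 578 = 1100 bp
  3488 − 1678 = 1810 bp
  4790 − 3488 = 1302 bp
  5078 − 4790 = 288 bp
  6140 − 5078 = 1062 bp
  8420 − 6140 = 2280 bp
  9008 − 8420 = 588 bp
Sorted largest to smallest: 2280, 1810, 1302, 1100, 1062, 588, 578, 288 bp.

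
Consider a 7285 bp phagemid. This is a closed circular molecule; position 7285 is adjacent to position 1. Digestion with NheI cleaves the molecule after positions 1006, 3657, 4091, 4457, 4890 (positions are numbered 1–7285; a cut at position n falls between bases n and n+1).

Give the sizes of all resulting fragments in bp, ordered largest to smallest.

3401, 2651, 434, 433, 366 bp

Circular molecule, 5 cuts → 5 fragments:
  3657 − 1006 = 2651 bp
  4091 − 3657 = 434 bp
  4457 − 4091 = 366 bp
  4890 − 4457 = 433 bp
  wrap: 7285 − 4890 + 1006 = 3401 bp
Sorted largest to smallest: 3401, 2651, 434, 433, 366 bp.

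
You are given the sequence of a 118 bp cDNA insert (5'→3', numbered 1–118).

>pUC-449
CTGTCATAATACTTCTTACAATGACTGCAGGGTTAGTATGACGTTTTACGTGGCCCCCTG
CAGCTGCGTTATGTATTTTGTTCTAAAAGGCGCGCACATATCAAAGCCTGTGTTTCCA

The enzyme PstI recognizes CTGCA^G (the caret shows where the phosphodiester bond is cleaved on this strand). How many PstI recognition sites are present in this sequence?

CTGCAG occurs starting at positions 25, 58.
PstI cuts at 2 sites.

2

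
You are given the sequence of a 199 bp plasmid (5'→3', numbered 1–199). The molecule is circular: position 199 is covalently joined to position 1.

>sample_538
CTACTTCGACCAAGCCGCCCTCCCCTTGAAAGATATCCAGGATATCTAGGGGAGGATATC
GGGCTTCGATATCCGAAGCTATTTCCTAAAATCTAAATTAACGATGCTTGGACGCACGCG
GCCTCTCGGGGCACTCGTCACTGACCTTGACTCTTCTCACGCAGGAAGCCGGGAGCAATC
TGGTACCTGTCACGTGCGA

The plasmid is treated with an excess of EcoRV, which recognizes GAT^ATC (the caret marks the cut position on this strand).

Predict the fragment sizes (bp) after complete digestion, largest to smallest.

163, 14, 13, 9 bp

EcoRV sites (GATATC) start at positions 32, 41, 55, 68.
EcoRV cuts after base 3 of each site, so after positions 34, 43, 57, 70.
Circular molecule, 4 cuts → 4 fragments:
  35–43 → 9 bp
  44–57 → 14 bp
  58–70 → 13 bp
  71–199 then 1–34 → 129 + 34 = 163 bp
Sorted largest to smallest: 163, 14, 13, 9 bp.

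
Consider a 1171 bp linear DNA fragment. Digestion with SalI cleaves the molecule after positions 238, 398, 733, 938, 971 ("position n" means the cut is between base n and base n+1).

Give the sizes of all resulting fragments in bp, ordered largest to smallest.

335, 238, 205, 200, 160, 33 bp

Linear molecule, 5 cuts → 6 fragments:
  238 − 0 = 238 bp
  398 − 238 = 160 bp
  733 − 398 = 335 bp
  938 − 733 = 205 bp
  971 − 938 = 33 bp
  1171 − 971 = 200 bp
Sorted largest to smallest: 335, 238, 205, 200, 160, 33 bp.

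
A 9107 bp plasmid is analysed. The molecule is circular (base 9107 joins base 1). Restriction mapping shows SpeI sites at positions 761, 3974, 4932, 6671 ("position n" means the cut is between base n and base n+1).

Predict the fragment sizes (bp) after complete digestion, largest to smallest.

3213, 3197, 1739, 958 bp

Circular molecule, 4 cuts → 4 fragments:
  3974 − 761 = 3213 bp
  4932 − 3974 = 958 bp
  6671 − 4932 = 1739 bp
  wrap: 9107 − 6671 + 761 = 3197 bp
Sorted largest to smallest: 3213, 3197, 1739, 958 bp.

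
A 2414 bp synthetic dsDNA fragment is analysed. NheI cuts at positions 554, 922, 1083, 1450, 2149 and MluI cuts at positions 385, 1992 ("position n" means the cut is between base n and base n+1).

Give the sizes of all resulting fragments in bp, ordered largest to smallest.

Combined cut positions (sorted): 385, 554, 922, 1083, 1450, 1992, 2149.
Linear molecule, 7 cuts → 8 fragments:
  385 − 0 = 385 bp
  554 − 385 = 169 bp
  922 − 554 = 368 bp
  1083 − 922 = 161 bp
  1450 − 1083 = 367 bp
  1992 − 1450 = 542 bp
  2149 − 1992 = 157 bp
  2414 − 2149 = 265 bp
Sorted largest to smallest: 542, 385, 368, 367, 265, 169, 161, 157 bp.

542, 385, 368, 367, 265, 169, 161, 157 bp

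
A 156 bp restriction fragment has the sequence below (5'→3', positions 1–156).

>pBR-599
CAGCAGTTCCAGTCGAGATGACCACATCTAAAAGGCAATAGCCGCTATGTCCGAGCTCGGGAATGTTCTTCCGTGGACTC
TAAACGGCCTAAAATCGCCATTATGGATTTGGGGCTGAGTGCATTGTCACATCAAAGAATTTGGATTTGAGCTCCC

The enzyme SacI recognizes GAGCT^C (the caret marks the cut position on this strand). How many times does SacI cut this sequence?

2

GAGCTC occurs starting at positions 53, 149.
SacI cuts at 2 sites.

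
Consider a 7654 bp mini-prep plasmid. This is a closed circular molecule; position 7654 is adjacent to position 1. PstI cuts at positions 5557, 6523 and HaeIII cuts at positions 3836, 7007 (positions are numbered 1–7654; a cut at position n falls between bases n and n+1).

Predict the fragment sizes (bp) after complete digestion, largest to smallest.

Combined cut positions (sorted): 3836, 5557, 6523, 7007.
Circular molecule, 4 cuts → 4 fragments:
  5557 − 3836 = 1721 bp
  6523 − 5557 = 966 bp
  7007 − 6523 = 484 bp
  wrap: 7654 − 7007 + 3836 = 4483 bp
Sorted largest to smallest: 4483, 1721, 966, 484 bp.

4483, 1721, 966, 484 bp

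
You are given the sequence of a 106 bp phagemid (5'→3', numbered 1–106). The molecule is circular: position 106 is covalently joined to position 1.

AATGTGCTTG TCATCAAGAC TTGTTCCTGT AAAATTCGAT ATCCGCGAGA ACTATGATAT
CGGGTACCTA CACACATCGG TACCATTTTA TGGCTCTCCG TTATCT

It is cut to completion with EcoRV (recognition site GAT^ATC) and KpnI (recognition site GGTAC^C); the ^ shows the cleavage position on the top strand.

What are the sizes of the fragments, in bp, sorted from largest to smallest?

EcoRV sites (GATATC) start at positions 38, 56.
EcoRV cuts after base 3 of each site, so after positions 40, 58.
KpnI sites (GGTACC) start at positions 63, 79.
KpnI cuts after base 5 of each site (before the last base), so after positions 67, 83.
Combined cut positions: 40, 58, 67, 83.
Circular molecule, 4 cuts → 4 fragments:
  41–58 → 18 bp
  59–67 → 9 bp
  68–83 → 16 bp
  84–106 then 1–40 → 23 + 40 = 63 bp
Sorted largest to smallest: 63, 18, 16, 9 bp.

63, 18, 16, 9 bp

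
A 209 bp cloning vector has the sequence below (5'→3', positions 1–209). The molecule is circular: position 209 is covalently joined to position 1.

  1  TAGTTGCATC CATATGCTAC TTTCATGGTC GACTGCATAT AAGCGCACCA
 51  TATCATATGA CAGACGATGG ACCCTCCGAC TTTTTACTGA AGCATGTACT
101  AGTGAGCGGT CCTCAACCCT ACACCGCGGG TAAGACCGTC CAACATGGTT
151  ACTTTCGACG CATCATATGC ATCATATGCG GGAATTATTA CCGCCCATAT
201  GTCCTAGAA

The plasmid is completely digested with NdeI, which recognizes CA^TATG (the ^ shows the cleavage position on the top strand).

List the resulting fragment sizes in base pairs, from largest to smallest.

110, 43, 24, 23, 9 bp

NdeI sites (CATATG) start at positions 11, 54, 164, 173, 196.
NdeI cuts after base 2 of each site, so after positions 12, 55, 165, 174, 197.
Circular molecule, 5 cuts → 5 fragments:
  13–55 → 43 bp
  56–165 → 110 bp
  166–174 → 9 bp
  175–197 → 23 bp
  198–209 then 1–12 → 12 + 12 = 24 bp
Sorted largest to smallest: 110, 43, 24, 23, 9 bp.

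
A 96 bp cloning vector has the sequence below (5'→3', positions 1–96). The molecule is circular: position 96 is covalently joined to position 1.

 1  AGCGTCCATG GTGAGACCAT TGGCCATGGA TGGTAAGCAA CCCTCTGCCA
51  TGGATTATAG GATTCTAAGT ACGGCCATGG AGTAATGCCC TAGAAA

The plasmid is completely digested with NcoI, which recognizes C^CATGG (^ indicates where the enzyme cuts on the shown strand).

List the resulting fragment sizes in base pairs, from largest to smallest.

27, 27, 24, 18 bp

NcoI sites (CCATGG) start at positions 6, 24, 48, 75.
NcoI cuts after the first base of each site, so after positions 6, 24, 48, 75.
Circular molecule, 4 cuts → 4 fragments:
  7–24 → 18 bp
  25–48 → 24 bp
  49–75 → 27 bp
  76–96 then 1–6 → 21 + 6 = 27 bp
Sorted largest to smallest: 27, 27, 24, 18 bp.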